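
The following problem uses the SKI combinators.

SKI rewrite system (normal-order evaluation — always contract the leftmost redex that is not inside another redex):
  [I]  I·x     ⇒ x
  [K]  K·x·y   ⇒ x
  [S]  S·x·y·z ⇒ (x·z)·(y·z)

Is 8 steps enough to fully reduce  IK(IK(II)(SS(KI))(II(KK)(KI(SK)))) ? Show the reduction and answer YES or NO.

Answer: YES — reaches normal form KK in 8 ≤ 8 steps

Derivation:
  start: IK(IK(II)(SS(KI))(II(KK)(KI(SK))))
  →1  K(IK(II)(SS(KI))(II(KK)(KI(SK))))
  →2  K(K(II)(SS(KI))(II(KK)(KI(SK))))
  →3  K(II(II(KK)(KI(SK))))
  →4  K(I(II(KK)(KI(SK))))
  →5  K(II(KK)(KI(SK)))
  →6  K(I(KK)(KI(SK)))
  →7  K(KK(KI(SK)))
  →8  KK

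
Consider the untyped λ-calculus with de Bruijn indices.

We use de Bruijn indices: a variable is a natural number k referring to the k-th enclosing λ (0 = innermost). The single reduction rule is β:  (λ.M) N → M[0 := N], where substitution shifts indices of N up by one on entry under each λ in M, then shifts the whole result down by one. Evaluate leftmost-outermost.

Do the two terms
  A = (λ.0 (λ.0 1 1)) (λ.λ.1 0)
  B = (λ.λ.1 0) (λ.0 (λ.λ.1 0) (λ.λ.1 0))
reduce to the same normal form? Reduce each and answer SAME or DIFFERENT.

Term A:
  start: (λ.0 (λ.0 1 1)) (λ.λ.1 0)
  [1] (λ.λ.1 0) (λ.0 (λ.λ.1 0) (λ.λ.1 0))
  [2] λ.(λ.0 (λ.λ.1 0) (λ.λ.1 0)) 0
  [3] λ.0 (λ.λ.1 0) (λ.λ.1 0)

Term B:
  start: (λ.λ.1 0) (λ.0 (λ.λ.1 0) (λ.λ.1 0))
  [1] λ.(λ.0 (λ.λ.1 0) (λ.λ.1 0)) 0
  [2] λ.0 (λ.λ.1 0) (λ.λ.1 0)

Answer: SAME — A ⇓ λ.0 (λ.λ.1 0) (λ.λ.1 0), B ⇓ λ.0 (λ.λ.1 0) (λ.λ.1 0)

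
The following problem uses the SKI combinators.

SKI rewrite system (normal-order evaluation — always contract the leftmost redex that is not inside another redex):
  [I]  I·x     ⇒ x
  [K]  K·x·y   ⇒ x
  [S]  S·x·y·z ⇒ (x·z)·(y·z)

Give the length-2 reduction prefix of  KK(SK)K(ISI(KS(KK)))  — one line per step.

  start: KK(SK)K(ISI(KS(KK)))
  →1  KK(ISI(KS(KK)))
  →2  K

Answer: after 2 steps: K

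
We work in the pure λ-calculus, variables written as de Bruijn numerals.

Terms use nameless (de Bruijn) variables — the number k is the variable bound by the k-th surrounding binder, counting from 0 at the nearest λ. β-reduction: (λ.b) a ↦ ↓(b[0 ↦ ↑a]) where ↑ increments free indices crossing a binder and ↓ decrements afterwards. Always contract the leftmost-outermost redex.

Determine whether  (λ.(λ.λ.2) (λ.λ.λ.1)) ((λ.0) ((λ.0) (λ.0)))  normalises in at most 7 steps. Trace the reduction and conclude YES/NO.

  start: (λ.(λ.λ.2) (λ.λ.λ.1)) ((λ.0) ((λ.0) (λ.0)))
  →1  (λ.λ.(λ.0) ((λ.0) (λ.0))) (λ.λ.λ.1)
  →2  λ.(λ.0) ((λ.0) (λ.0))
  →3  λ.(λ.0) (λ.0)
  →4  λ.λ.0

Answer: YES — reaches normal form λ.λ.0 in 4 ≤ 7 steps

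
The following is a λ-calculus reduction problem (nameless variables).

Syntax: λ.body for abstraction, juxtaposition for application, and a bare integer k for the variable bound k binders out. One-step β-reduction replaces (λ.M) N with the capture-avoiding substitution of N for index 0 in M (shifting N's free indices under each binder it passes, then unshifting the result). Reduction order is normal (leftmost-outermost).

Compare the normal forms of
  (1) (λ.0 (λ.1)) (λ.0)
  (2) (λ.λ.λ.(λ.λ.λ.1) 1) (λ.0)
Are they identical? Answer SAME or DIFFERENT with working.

Answer: DIFFERENT — A ⇓ λ.λ.0, B ⇓ λ.λ.λ.λ.1

Working:
Term A:
  start: (λ.0 (λ.1)) (λ.0)
  [1] (λ.0) (λ.λ.0)
  [2] λ.λ.0

Term B:
  start: (λ.λ.λ.(λ.λ.λ.1) 1) (λ.0)
  [1] λ.λ.(λ.λ.λ.1) 1
  [2] λ.λ.λ.λ.1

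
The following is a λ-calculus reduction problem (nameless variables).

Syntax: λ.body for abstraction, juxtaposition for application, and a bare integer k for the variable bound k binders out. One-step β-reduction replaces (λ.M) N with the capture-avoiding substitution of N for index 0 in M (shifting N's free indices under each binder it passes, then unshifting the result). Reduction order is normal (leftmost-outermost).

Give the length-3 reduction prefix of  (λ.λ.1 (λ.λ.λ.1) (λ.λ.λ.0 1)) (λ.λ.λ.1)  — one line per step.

Answer: after 3 steps: λ.λ.λ.λ.λ.0 1

Derivation:
  start: (λ.λ.1 (λ.λ.λ.1) (λ.λ.λ.0 1)) (λ.λ.λ.1)
  [1] λ.(λ.λ.λ.1) (λ.λ.λ.1) (λ.λ.λ.0 1)
  [2] λ.(λ.λ.1) (λ.λ.λ.0 1)
  [3] λ.λ.λ.λ.λ.0 1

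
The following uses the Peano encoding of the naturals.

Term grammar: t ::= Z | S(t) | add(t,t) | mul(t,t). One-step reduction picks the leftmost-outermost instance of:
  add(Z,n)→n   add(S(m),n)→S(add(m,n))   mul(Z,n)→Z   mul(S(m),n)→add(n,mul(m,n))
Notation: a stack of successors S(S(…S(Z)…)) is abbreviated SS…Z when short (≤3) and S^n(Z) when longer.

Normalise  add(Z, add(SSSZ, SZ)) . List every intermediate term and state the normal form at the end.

  start: add(Z, add(SSSZ, SZ))
  →1  add(SSSZ, SZ)
  →2  S(add(SSZ, SZ))
  →3  S(S(add(SZ, SZ)))
  →4  S(S(S(add(Z, SZ))))
  →5  S^4(Z)

Answer: normal form = S^4(Z)  (in 5 steps)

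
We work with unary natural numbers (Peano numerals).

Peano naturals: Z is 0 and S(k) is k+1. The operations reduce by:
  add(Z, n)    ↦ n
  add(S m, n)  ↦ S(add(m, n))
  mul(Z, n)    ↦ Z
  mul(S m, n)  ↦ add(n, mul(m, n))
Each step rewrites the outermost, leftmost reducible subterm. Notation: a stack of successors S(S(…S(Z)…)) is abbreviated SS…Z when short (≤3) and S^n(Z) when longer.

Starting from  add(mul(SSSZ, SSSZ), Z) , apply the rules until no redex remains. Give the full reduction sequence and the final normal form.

Answer: normal form = S^9(Z)  (in 26 steps)

Reduction:
  start: add(mul(SSSZ, SSSZ), Z)
  →1  add(add(SSSZ, mul(SSZ, SSSZ)), Z)
  →2  add(S(add(SSZ, mul(SSZ, SSSZ))), Z)
  →3  S(add(add(SSZ, mul(SSZ, SSSZ)), Z))
  →4  S(add(S(add(SZ, mul(SSZ, SSSZ))), Z))
  →5  S(S(add(add(SZ, mul(SSZ, SSSZ)), Z)))
  →6  S(S(add(S(add(Z, mul(SSZ, SSSZ))), Z)))
  →7  S(S(S(add(add(Z, mul(SSZ, SSSZ)), Z))))
  →8  S(S(S(add(mul(SSZ, SSSZ), Z))))
  →9  S(S(S(add(add(SSSZ, mul(SZ, SSSZ)), Z))))
  →10  S(S(S(add(S(add(SSZ, mul(SZ, SSSZ))), Z))))
  →11  S(S(S(S(add(add(SSZ, mul(SZ, SSSZ)), Z)))))
  →12  S(S(S(S(add(S(add(SZ, mul(SZ, SSSZ))), Z)))))
  →13  S(S(S(S(S(add(add(SZ, mul(SZ, SSSZ)), Z))))))
  →14  S(S(S(S(S(add(S(add(Z, mul(SZ, SSSZ))), Z))))))
  →15  S(S(S(S(S(S(add(add(Z, mul(SZ, SSSZ)), Z)))))))
  →16  S(S(S(S(S(S(add(mul(SZ, SSSZ), Z)))))))
  →17  S(S(S(S(S(S(add(add(SSSZ, mul(Z, SSSZ)), Z)))))))
  →18  S(S(S(S(S(S(add(S(add(SSZ, mul(Z, SSSZ))), Z)))))))
  →19  S(S(S(S(S(S(S(add(add(SSZ, mul(Z, SSSZ)), Z))))))))
  →20  S(S(S(S(S(S(S(add(S(add(SZ, mul(Z, SSSZ))), Z))))))))
  →21  S(S(S(S(S(S(S(S(add(add(SZ, mul(Z, SSSZ)), Z)))))))))
  →22  S(S(S(S(S(S(S(S(add(S(add(Z, mul(Z, SSSZ))), Z)))))))))
  →23  S(S(S(S(S(S(S(S(S(add(add(Z, mul(Z, SSSZ)), Z))))))))))
  →24  S(S(S(S(S(S(S(S(S(add(mul(Z, SSSZ), Z))))))))))
  →25  S(S(S(S(S(S(S(S(S(add(Z, Z))))))))))
  →26  S^9(Z)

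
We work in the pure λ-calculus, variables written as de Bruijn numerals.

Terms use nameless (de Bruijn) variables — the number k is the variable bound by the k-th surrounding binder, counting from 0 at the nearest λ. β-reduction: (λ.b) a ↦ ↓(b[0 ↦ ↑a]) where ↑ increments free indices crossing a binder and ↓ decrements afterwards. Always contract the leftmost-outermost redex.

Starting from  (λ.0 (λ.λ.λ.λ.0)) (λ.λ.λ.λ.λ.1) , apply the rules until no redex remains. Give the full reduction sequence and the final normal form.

  start: (λ.0 (λ.λ.λ.λ.0)) (λ.λ.λ.λ.λ.1)
  step 1: (λ.λ.λ.λ.λ.1) (λ.λ.λ.λ.0)
  step 2: λ.λ.λ.λ.1

Answer: normal form = λ.λ.λ.λ.1  (in 2 steps)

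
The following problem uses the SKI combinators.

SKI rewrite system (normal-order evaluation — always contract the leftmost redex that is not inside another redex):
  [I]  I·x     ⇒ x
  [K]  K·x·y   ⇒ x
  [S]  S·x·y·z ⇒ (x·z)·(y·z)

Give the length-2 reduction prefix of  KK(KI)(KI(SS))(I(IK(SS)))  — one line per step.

Answer: after 2 steps: KI(SS)

Derivation:
  start: KK(KI)(KI(SS))(I(IK(SS)))
  step 1: K(KI(SS))(I(IK(SS)))
  step 2: KI(SS)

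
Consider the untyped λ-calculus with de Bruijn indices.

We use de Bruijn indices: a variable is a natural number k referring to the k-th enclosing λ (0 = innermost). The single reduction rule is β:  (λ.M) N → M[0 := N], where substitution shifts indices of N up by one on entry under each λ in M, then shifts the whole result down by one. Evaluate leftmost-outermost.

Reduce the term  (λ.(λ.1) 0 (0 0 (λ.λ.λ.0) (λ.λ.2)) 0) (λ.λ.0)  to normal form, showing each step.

Answer: normal form = λ.λ.0  (in 4 steps)

Reduction:
  start: (λ.(λ.1) 0 (0 0 (λ.λ.λ.0) (λ.λ.2)) 0) (λ.λ.0)
  [1] (λ.λ.λ.0) (λ.λ.0) ((λ.λ.0) (λ.λ.0) (λ.λ.λ.0) (λ.λ.λ.λ.0)) (λ.λ.0)
  [2] (λ.λ.0) ((λ.λ.0) (λ.λ.0) (λ.λ.λ.0) (λ.λ.λ.λ.0)) (λ.λ.0)
  [3] (λ.0) (λ.λ.0)
  [4] λ.λ.0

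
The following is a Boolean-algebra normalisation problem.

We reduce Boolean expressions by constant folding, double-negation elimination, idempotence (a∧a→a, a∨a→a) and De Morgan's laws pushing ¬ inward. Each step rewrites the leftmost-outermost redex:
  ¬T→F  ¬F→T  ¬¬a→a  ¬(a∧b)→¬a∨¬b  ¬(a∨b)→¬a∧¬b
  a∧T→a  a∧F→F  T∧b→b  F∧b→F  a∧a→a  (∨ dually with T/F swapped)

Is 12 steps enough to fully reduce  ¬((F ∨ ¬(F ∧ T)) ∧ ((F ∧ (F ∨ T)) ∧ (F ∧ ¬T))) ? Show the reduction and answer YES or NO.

Answer: YES — reaches normal form T in 12 ≤ 12 steps

Derivation:
  start: ¬((F ∨ ¬(F ∧ T)) ∧ ((F ∧ (F ∨ T)) ∧ (F ∧ ¬T)))
  [1] ¬(F ∨ ¬(F ∧ T)) ∨ ¬((F ∧ (F ∨ T)) ∧ (F ∧ ¬T))
  [2] (¬F ∧ ¬¬(F ∧ T)) ∨ ¬((F ∧ (F ∨ T)) ∧ (F ∧ ¬T))
  [3] (T ∧ ¬¬(F ∧ T)) ∨ ¬((F ∧ (F ∨ T)) ∧ (F ∧ ¬T))
  [4] ¬¬(F ∧ T) ∨ ¬((F ∧ (F ∨ T)) ∧ (F ∧ ¬T))
  [5] (F ∧ T) ∨ ¬((F ∧ (F ∨ T)) ∧ (F ∧ ¬T))
  [6] F ∨ ¬((F ∧ (F ∨ T)) ∧ (F ∧ ¬T))
  [7] ¬((F ∧ (F ∨ T)) ∧ (F ∧ ¬T))
  [8] ¬(F ∧ (F ∨ T)) ∨ ¬(F ∧ ¬T)
  [9] (¬F ∨ ¬(F ∨ T)) ∨ ¬(F ∧ ¬T)
  [10] (T ∨ ¬(F ∨ T)) ∨ ¬(F ∧ ¬T)
  [11] T ∨ ¬(F ∧ ¬T)
  [12] T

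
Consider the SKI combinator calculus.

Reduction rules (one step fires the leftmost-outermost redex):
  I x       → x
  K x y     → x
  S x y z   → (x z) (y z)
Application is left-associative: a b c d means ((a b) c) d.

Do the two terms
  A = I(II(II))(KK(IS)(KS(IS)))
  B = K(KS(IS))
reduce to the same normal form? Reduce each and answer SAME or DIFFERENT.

Answer: SAME — A ⇓ KS, B ⇓ KS

Reduction:
Term A:
  start: I(II(II))(KK(IS)(KS(IS)))
  [1] II(II)(KK(IS)(KS(IS)))
  [2] I(II)(KK(IS)(KS(IS)))
  [3] II(KK(IS)(KS(IS)))
  [4] I(KK(IS)(KS(IS)))
  [5] KK(IS)(KS(IS))
  [6] K(KS(IS))
  [7] KS

Term B:
  start: K(KS(IS))
  [1] KS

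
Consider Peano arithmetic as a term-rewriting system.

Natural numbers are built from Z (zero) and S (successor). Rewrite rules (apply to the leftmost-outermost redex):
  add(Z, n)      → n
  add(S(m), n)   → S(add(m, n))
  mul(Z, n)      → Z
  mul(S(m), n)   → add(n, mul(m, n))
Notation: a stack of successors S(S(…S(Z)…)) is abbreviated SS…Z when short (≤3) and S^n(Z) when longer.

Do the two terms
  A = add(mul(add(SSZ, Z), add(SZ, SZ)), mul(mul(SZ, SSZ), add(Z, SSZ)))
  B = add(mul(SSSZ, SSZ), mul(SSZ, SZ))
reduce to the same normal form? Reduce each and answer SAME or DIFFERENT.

Term A:
  start: add(mul(add(SSZ, Z), add(SZ, SZ)), mul(mul(SZ, SSZ), add(Z, SSZ)))
  step 1: add(mul(S(add(SZ, Z)), add(SZ, SZ)), mul(mul(SZ, SSZ), add(Z, SSZ)))
  step 2: add(add(add(SZ, SZ), mul(add(SZ, Z), add(SZ, SZ))), mul(mul(SZ, SSZ), add(Z, SSZ)))
  step 3: add(add(S(add(Z, SZ)), mul(add(SZ, Z), add(SZ, SZ))), mul(mul(SZ, SSZ), add(Z, SSZ)))
  step 4: add(S(add(add(Z, SZ), mul(add(SZ, Z), add(SZ, SZ)))), mul(mul(SZ, SSZ), add(Z, SSZ)))
  step 5: S(add(add(add(Z, SZ), mul(add(SZ, Z), add(SZ, SZ))), mul(mul(SZ, SSZ), add(Z, SSZ))))
  step 6: S(add(add(SZ, mul(add(SZ, Z), add(SZ, SZ))), mul(mul(SZ, SSZ), add(Z, SSZ))))
  step 7: S(add(S(add(Z, mul(add(SZ, Z), add(SZ, SZ)))), mul(mul(SZ, SSZ), add(Z, SSZ))))
  step 8: S(S(add(add(Z, mul(add(SZ, Z), add(SZ, SZ))), mul(mul(SZ, SSZ), add(Z, SSZ)))))
  step 9: S(S(add(mul(add(SZ, Z), add(SZ, SZ)), mul(mul(SZ, SSZ), add(Z, SSZ)))))
  step 10: S(S(add(mul(S(add(Z, Z)), add(SZ, SZ)), mul(mul(SZ, SSZ), add(Z, SSZ)))))
  step 11: S(S(add(add(add(SZ, SZ), mul(add(Z, Z), add(SZ, SZ))), mul(mul(SZ, SSZ), add(Z, SSZ)))))
  step 12: S(S(add(add(S(add(Z, SZ)), mul(add(Z, Z), add(SZ, SZ))), mul(mul(SZ, SSZ), add(Z, SSZ)))))
  step 13: S(S(add(S(add(add(Z, SZ), mul(add(Z, Z), add(SZ, SZ)))), mul(mul(SZ, SSZ), add(Z, SSZ)))))
  step 14: S(S(S(add(add(add(Z, SZ), mul(add(Z, Z), add(SZ, SZ))), mul(mul(SZ, SSZ), add(Z, SSZ))))))
  step 15: S(S(S(add(add(SZ, mul(add(Z, Z), add(SZ, SZ))), mul(mul(SZ, SSZ), add(Z, SSZ))))))
  step 16: S(S(S(add(S(add(Z, mul(add(Z, Z), add(SZ, SZ)))), mul(mul(SZ, SSZ), add(Z, SSZ))))))
  step 17: S(S(S(S(add(add(Z, mul(add(Z, Z), add(SZ, SZ))), mul(mul(SZ, SSZ), add(Z, SSZ)))))))
  step 18: S(S(S(S(add(mul(add(Z, Z), add(SZ, SZ)), mul(mul(SZ, SSZ), add(Z, SSZ)))))))
  step 19: S(S(S(S(add(mul(Z, add(SZ, SZ)), mul(mul(SZ, SSZ), add(Z, SSZ)))))))
  step 20: S(S(S(S(add(Z, mul(mul(SZ, SSZ), add(Z, SSZ)))))))
  step 21: S(S(S(S(mul(mul(SZ, SSZ), add(Z, SSZ))))))
  step 22: S(S(S(S(mul(add(SSZ, mul(Z, SSZ)), add(Z, SSZ))))))
  step 23: S(S(S(S(mul(S(add(SZ, mul(Z, SSZ))), add(Z, SSZ))))))
  step 24: S(S(S(S(add(add(Z, SSZ), mul(add(SZ, mul(Z, SSZ)), add(Z, SSZ)))))))
  step 25: S(S(S(S(add(SSZ, mul(add(SZ, mul(Z, SSZ)), add(Z, SSZ)))))))
  step 26: S(S(S(S(S(add(SZ, mul(add(SZ, mul(Z, SSZ)), add(Z, SSZ))))))))
  step 27: S(S(S(S(S(S(add(Z, mul(add(SZ, mul(Z, SSZ)), add(Z, SSZ)))))))))
  step 28: S(S(S(S(S(S(mul(add(SZ, mul(Z, SSZ)), add(Z, SSZ))))))))
  step 29: S(S(S(S(S(S(mul(S(add(Z, mul(Z, SSZ))), add(Z, SSZ))))))))
  step 30: S(S(S(S(S(S(add(add(Z, SSZ), mul(add(Z, mul(Z, SSZ)), add(Z, SSZ)))))))))
  step 31: S(S(S(S(S(S(add(SSZ, mul(add(Z, mul(Z, SSZ)), add(Z, SSZ)))))))))
  step 32: S(S(S(S(S(S(S(add(SZ, mul(add(Z, mul(Z, SSZ)), add(Z, SSZ))))))))))
  step 33: S(S(S(S(S(S(S(S(add(Z, mul(add(Z, mul(Z, SSZ)), add(Z, SSZ)))))))))))
  step 34: S(S(S(S(S(S(S(S(mul(add(Z, mul(Z, SSZ)), add(Z, SSZ))))))))))
  step 35: S(S(S(S(S(S(S(S(mul(mul(Z, SSZ), add(Z, SSZ))))))))))
  step 36: S(S(S(S(S(S(S(S(mul(Z, add(Z, SSZ))))))))))
  step 37: S^8(Z)

Term B:
  start: add(mul(SSSZ, SSZ), mul(SSZ, SZ))
  step 1: add(add(SSZ, mul(SSZ, SSZ)), mul(SSZ, SZ))
  step 2: add(S(add(SZ, mul(SSZ, SSZ))), mul(SSZ, SZ))
  step 3: S(add(add(SZ, mul(SSZ, SSZ)), mul(SSZ, SZ)))
  step 4: S(add(S(add(Z, mul(SSZ, SSZ))), mul(SSZ, SZ)))
  step 5: S(S(add(add(Z, mul(SSZ, SSZ)), mul(SSZ, SZ))))
  step 6: S(S(add(mul(SSZ, SSZ), mul(SSZ, SZ))))
  step 7: S(S(add(add(SSZ, mul(SZ, SSZ)), mul(SSZ, SZ))))
  step 8: S(S(add(S(add(SZ, mul(SZ, SSZ))), mul(SSZ, SZ))))
  step 9: S(S(S(add(add(SZ, mul(SZ, SSZ)), mul(SSZ, SZ)))))
  step 10: S(S(S(add(S(add(Z, mul(SZ, SSZ))), mul(SSZ, SZ)))))
  step 11: S(S(S(S(add(add(Z, mul(SZ, SSZ)), mul(SSZ, SZ))))))
  step 12: S(S(S(S(add(mul(SZ, SSZ), mul(SSZ, SZ))))))
  step 13: S(S(S(S(add(add(SSZ, mul(Z, SSZ)), mul(SSZ, SZ))))))
  step 14: S(S(S(S(add(S(add(SZ, mul(Z, SSZ))), mul(SSZ, SZ))))))
  step 15: S(S(S(S(S(add(add(SZ, mul(Z, SSZ)), mul(SSZ, SZ)))))))
  step 16: S(S(S(S(S(add(S(add(Z, mul(Z, SSZ))), mul(SSZ, SZ)))))))
  step 17: S(S(S(S(S(S(add(add(Z, mul(Z, SSZ)), mul(SSZ, SZ))))))))
  step 18: S(S(S(S(S(S(add(mul(Z, SSZ), mul(SSZ, SZ))))))))
  step 19: S(S(S(S(S(S(add(Z, mul(SSZ, SZ))))))))
  step 20: S(S(S(S(S(S(mul(SSZ, SZ)))))))
  step 21: S(S(S(S(S(S(add(SZ, mul(SZ, SZ))))))))
  step 22: S(S(S(S(S(S(S(add(Z, mul(SZ, SZ)))))))))
  step 23: S(S(S(S(S(S(S(mul(SZ, SZ))))))))
  step 24: S(S(S(S(S(S(S(add(SZ, mul(Z, SZ)))))))))
  step 25: S(S(S(S(S(S(S(S(add(Z, mul(Z, SZ))))))))))
  step 26: S(S(S(S(S(S(S(S(mul(Z, SZ)))))))))
  step 27: S^8(Z)

Answer: SAME — A ⇓ S^8(Z), B ⇓ S^8(Z)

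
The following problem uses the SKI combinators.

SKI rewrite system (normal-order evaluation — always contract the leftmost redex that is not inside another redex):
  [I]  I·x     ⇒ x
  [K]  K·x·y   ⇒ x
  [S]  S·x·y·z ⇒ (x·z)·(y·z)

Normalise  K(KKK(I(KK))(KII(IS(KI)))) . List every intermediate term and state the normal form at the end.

Answer: normal form = K(KK)  (in 3 steps)

Reduction:
  start: K(KKK(I(KK))(KII(IS(KI))))
  [1] K(K(I(KK))(KII(IS(KI))))
  [2] K(I(KK))
  [3] K(KK)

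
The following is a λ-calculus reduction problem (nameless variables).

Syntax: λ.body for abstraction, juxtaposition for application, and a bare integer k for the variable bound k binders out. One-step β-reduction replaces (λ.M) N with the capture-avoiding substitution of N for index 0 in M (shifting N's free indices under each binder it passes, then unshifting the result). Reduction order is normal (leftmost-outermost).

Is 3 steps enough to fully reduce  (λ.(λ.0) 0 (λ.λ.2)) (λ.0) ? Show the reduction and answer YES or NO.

Answer: YES — reaches normal form λ.λ.λ.0 in 3 ≤ 3 steps

Derivation:
  start: (λ.(λ.0) 0 (λ.λ.2)) (λ.0)
  →1  (λ.0) (λ.0) (λ.λ.λ.0)
  →2  (λ.0) (λ.λ.λ.0)
  →3  λ.λ.λ.0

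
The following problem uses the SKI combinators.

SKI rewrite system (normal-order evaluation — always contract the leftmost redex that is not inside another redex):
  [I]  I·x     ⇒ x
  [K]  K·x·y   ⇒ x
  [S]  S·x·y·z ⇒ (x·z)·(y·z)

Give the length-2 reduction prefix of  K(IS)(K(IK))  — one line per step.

  start: K(IS)(K(IK))
  step 1: IS
  step 2: S

Answer: after 2 steps: S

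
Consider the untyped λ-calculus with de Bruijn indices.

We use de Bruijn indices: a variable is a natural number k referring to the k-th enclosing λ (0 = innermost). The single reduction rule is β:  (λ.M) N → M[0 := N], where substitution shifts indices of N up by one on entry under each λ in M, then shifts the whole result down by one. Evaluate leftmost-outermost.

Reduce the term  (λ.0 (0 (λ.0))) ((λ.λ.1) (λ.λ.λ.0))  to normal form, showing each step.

  start: (λ.0 (0 (λ.0))) ((λ.λ.1) (λ.λ.λ.0))
  →1  (λ.λ.1) (λ.λ.λ.0) ((λ.λ.1) (λ.λ.λ.0) (λ.0))
  →2  (λ.λ.λ.λ.0) ((λ.λ.1) (λ.λ.λ.0) (λ.0))
  →3  λ.λ.λ.0

Answer: normal form = λ.λ.λ.0  (in 3 steps)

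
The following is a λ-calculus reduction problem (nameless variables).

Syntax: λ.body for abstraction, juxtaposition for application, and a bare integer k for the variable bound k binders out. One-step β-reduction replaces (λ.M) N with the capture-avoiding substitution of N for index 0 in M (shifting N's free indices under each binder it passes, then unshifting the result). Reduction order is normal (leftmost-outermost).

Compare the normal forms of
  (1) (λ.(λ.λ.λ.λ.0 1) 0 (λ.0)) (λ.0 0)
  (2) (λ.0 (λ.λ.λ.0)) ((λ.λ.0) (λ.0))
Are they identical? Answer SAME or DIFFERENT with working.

Answer: DIFFERENT — A ⇓ λ.λ.0 1, B ⇓ λ.λ.λ.0

Working:
Term A:
  start: (λ.(λ.λ.λ.λ.0 1) 0 (λ.0)) (λ.0 0)
  [1] (λ.λ.λ.λ.0 1) (λ.0 0) (λ.0)
  [2] (λ.λ.λ.0 1) (λ.0)
  [3] λ.λ.0 1

Term B:
  start: (λ.0 (λ.λ.λ.0)) ((λ.λ.0) (λ.0))
  [1] (λ.λ.0) (λ.0) (λ.λ.λ.0)
  [2] (λ.0) (λ.λ.λ.0)
  [3] λ.λ.λ.0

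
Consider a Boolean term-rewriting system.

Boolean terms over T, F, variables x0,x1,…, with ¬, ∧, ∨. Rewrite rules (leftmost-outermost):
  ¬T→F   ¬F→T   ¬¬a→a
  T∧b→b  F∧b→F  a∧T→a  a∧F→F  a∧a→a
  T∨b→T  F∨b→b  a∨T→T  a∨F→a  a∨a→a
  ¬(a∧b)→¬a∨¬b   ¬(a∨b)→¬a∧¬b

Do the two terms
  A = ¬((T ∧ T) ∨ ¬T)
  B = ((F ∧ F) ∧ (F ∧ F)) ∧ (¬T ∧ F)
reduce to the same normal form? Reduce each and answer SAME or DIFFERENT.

Term A:
  start: ¬((T ∧ T) ∨ ¬T)
  →1  ¬(T ∧ T) ∧ ¬¬T
  →2  (¬T ∨ ¬T) ∧ ¬¬T
  →3  ¬T ∧ ¬¬T
  →4  F ∧ ¬¬T
  →5  F

Term B:
  start: ((F ∧ F) ∧ (F ∧ F)) ∧ (¬T ∧ F)
  →1  (F ∧ F) ∧ (¬T ∧ F)
  →2  F ∧ (¬T ∧ F)
  →3  F

Answer: SAME — A ⇓ F, B ⇓ F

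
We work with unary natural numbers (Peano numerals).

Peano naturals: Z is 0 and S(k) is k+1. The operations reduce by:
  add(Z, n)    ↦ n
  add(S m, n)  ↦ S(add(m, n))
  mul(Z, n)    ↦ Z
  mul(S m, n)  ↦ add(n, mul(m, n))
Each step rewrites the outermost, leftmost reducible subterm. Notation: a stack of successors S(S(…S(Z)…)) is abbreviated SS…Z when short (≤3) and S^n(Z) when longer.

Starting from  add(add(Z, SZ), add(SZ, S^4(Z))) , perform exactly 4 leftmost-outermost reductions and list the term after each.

Answer: after 4 steps: S(S(add(Z, S^4(Z))))

Derivation:
  start: add(add(Z, SZ), add(SZ, S^4(Z)))
  →1  add(SZ, add(SZ, S^4(Z)))
  →2  S(add(Z, add(SZ, S^4(Z))))
  →3  S(add(SZ, S^4(Z)))
  →4  S(S(add(Z, S^4(Z))))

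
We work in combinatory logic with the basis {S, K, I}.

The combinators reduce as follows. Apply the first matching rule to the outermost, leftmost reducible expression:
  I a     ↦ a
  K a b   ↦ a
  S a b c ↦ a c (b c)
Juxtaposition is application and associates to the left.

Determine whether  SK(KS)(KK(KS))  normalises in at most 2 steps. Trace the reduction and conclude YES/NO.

  start: SK(KS)(KK(KS))
  →1  K(KK(KS))(KS(KK(KS)))
  →2  KK(KS)

Answer: NO — after 2 steps the term is KK(KS), not yet normal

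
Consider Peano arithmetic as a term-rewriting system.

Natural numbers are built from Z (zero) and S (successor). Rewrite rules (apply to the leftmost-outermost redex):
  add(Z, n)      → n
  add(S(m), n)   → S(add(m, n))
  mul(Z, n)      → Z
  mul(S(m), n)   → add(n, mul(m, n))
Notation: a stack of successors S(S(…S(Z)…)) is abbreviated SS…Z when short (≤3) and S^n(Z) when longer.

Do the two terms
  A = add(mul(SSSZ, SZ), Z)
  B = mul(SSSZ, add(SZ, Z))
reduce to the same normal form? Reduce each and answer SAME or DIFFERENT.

Answer: SAME — A ⇓ SSSZ, B ⇓ SSSZ

Working:
Term A:
  start: add(mul(SSSZ, SZ), Z)
  [1] add(add(SZ, mul(SSZ, SZ)), Z)
  [2] add(S(add(Z, mul(SSZ, SZ))), Z)
  [3] S(add(add(Z, mul(SSZ, SZ)), Z))
  [4] S(add(mul(SSZ, SZ), Z))
  [5] S(add(add(SZ, mul(SZ, SZ)), Z))
  [6] S(add(S(add(Z, mul(SZ, SZ))), Z))
  [7] S(S(add(add(Z, mul(SZ, SZ)), Z)))
  [8] S(S(add(mul(SZ, SZ), Z)))
  [9] S(S(add(add(SZ, mul(Z, SZ)), Z)))
  [10] S(S(add(S(add(Z, mul(Z, SZ))), Z)))
  [11] S(S(S(add(add(Z, mul(Z, SZ)), Z))))
  [12] S(S(S(add(mul(Z, SZ), Z))))
  [13] S(S(S(add(Z, Z))))
  [14] SSSZ

Term B:
  start: mul(SSSZ, add(SZ, Z))
  [1] add(add(SZ, Z), mul(SSZ, add(SZ, Z)))
  [2] add(S(add(Z, Z)), mul(SSZ, add(SZ, Z)))
  [3] S(add(add(Z, Z), mul(SSZ, add(SZ, Z))))
  [4] S(add(Z, mul(SSZ, add(SZ, Z))))
  [5] S(mul(SSZ, add(SZ, Z)))
  [6] S(add(add(SZ, Z), mul(SZ, add(SZ, Z))))
  [7] S(add(S(add(Z, Z)), mul(SZ, add(SZ, Z))))
  [8] S(S(add(add(Z, Z), mul(SZ, add(SZ, Z)))))
  [9] S(S(add(Z, mul(SZ, add(SZ, Z)))))
  [10] S(S(mul(SZ, add(SZ, Z))))
  [11] S(S(add(add(SZ, Z), mul(Z, add(SZ, Z)))))
  [12] S(S(add(S(add(Z, Z)), mul(Z, add(SZ, Z)))))
  [13] S(S(S(add(add(Z, Z), mul(Z, add(SZ, Z))))))
  [14] S(S(S(add(Z, mul(Z, add(SZ, Z))))))
  [15] S(S(S(mul(Z, add(SZ, Z)))))
  [16] SSSZ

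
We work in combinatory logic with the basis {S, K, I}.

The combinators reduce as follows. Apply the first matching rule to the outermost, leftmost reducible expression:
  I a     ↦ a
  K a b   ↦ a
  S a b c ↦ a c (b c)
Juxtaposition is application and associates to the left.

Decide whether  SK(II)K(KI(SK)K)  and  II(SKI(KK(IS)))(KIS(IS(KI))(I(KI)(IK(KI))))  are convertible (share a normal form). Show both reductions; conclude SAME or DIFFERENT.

Term A:
  start: SK(II)K(KI(SK)K)
  step 1: KK(IIK)(KI(SK)K)
  step 2: K(KI(SK)K)
  step 3: K(IK)
  step 4: KK

Term B:
  start: II(SKI(KK(IS)))(KIS(IS(KI))(I(KI)(IK(KI))))
  step 1: I(SKI(KK(IS)))(KIS(IS(KI))(I(KI)(IK(KI))))
  step 2: SKI(KK(IS))(KIS(IS(KI))(I(KI)(IK(KI))))
  step 3: K(KK(IS))(I(KK(IS)))(KIS(IS(KI))(I(KI)(IK(KI))))
  step 4: KK(IS)(KIS(IS(KI))(I(KI)(IK(KI))))
  step 5: K(KIS(IS(KI))(I(KI)(IK(KI))))
  step 6: K(I(IS(KI))(I(KI)(IK(KI))))
  step 7: K(IS(KI)(I(KI)(IK(KI))))
  step 8: K(S(KI)(I(KI)(IK(KI))))
  step 9: K(S(KI)(KI(IK(KI))))
  step 10: K(S(KI)I)

Answer: DIFFERENT — A ⇓ KK, B ⇓ K(S(KI)I)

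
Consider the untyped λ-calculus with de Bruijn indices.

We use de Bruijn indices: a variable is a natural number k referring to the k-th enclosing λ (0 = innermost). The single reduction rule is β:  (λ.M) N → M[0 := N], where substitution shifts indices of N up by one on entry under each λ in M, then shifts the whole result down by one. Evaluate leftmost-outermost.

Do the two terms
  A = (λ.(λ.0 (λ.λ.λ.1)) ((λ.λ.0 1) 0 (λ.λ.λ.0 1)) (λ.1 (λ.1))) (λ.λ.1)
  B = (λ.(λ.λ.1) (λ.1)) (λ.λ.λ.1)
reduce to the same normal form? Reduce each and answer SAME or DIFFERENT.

Term A:
  start: (λ.(λ.0 (λ.λ.λ.1)) ((λ.λ.0 1) 0 (λ.λ.λ.0 1)) (λ.1 (λ.1))) (λ.λ.1)
  [1] (λ.0 (λ.λ.λ.1)) ((λ.λ.0 1) (λ.λ.1) (λ.λ.λ.0 1)) (λ.(λ.λ.1) (λ.1))
  [2] (λ.λ.0 1) (λ.λ.1) (λ.λ.λ.0 1) (λ.λ.λ.1) (λ.(λ.λ.1) (λ.1))
  [3] (λ.0 (λ.λ.1)) (λ.λ.λ.0 1) (λ.λ.λ.1) (λ.(λ.λ.1) (λ.1))
  [4] (λ.λ.λ.0 1) (λ.λ.1) (λ.λ.λ.1) (λ.(λ.λ.1) (λ.1))
  [5] (λ.λ.0 1) (λ.λ.λ.1) (λ.(λ.λ.1) (λ.1))
  [6] (λ.0 (λ.λ.λ.1)) (λ.(λ.λ.1) (λ.1))
  [7] (λ.(λ.λ.1) (λ.1)) (λ.λ.λ.1)
  [8] (λ.λ.1) (λ.λ.λ.λ.1)
  [9] λ.λ.λ.λ.λ.1

Term B:
  start: (λ.(λ.λ.1) (λ.1)) (λ.λ.λ.1)
  [1] (λ.λ.1) (λ.λ.λ.λ.1)
  [2] λ.λ.λ.λ.λ.1

Answer: SAME — A ⇓ λ.λ.λ.λ.λ.1, B ⇓ λ.λ.λ.λ.λ.1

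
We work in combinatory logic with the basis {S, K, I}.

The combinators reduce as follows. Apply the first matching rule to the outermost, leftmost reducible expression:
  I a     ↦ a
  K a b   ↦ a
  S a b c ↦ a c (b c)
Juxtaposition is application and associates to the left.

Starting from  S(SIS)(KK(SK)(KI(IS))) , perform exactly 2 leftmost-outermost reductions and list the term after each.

Answer: after 2 steps: S(SIS)(KI)

Derivation:
  start: S(SIS)(KK(SK)(KI(IS)))
  step 1: S(SIS)(K(KI(IS)))
  step 2: S(SIS)(KI)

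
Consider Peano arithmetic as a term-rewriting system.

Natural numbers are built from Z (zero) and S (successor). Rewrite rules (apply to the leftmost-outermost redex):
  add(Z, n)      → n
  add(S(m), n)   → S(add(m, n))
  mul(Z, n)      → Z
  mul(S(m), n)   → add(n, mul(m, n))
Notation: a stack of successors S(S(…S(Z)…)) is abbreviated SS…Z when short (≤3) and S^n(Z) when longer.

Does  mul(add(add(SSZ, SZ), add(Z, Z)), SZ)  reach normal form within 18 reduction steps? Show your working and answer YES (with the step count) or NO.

  start: mul(add(add(SSZ, SZ), add(Z, Z)), SZ)
  →1  mul(add(S(add(SZ, SZ)), add(Z, Z)), SZ)
  →2  mul(S(add(add(SZ, SZ), add(Z, Z))), SZ)
  →3  add(SZ, mul(add(add(SZ, SZ), add(Z, Z)), SZ))
  →4  S(add(Z, mul(add(add(SZ, SZ), add(Z, Z)), SZ)))
  →5  S(mul(add(add(SZ, SZ), add(Z, Z)), SZ))
  →6  S(mul(add(S(add(Z, SZ)), add(Z, Z)), SZ))
  →7  S(mul(S(add(add(Z, SZ), add(Z, Z))), SZ))
  →8  S(add(SZ, mul(add(add(Z, SZ), add(Z, Z)), SZ)))
  →9  S(S(add(Z, mul(add(add(Z, SZ), add(Z, Z)), SZ))))
  →10  S(S(mul(add(add(Z, SZ), add(Z, Z)), SZ)))
  →11  S(S(mul(add(SZ, add(Z, Z)), SZ)))
  →12  S(S(mul(S(add(Z, add(Z, Z))), SZ)))
  →13  S(S(add(SZ, mul(add(Z, add(Z, Z)), SZ))))
  →14  S(S(S(add(Z, mul(add(Z, add(Z, Z)), SZ)))))
  →15  S(S(S(mul(add(Z, add(Z, Z)), SZ))))
  →16  S(S(S(mul(add(Z, Z), SZ))))
  →17  S(S(S(mul(Z, SZ))))
  →18  SSSZ

Answer: YES — reaches normal form SSSZ in 18 ≤ 18 steps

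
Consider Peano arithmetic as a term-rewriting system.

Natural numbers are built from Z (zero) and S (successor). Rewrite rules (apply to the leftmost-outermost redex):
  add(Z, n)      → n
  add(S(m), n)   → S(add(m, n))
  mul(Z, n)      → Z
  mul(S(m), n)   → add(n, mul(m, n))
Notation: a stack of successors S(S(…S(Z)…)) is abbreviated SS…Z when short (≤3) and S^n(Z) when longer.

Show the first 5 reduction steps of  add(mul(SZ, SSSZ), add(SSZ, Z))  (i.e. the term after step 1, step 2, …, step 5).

Answer: after 5 steps: S(S(add(add(SZ, mul(Z, SSSZ)), add(SSZ, Z))))

Reduction:
  start: add(mul(SZ, SSSZ), add(SSZ, Z))
  →1  add(add(SSSZ, mul(Z, SSSZ)), add(SSZ, Z))
  →2  add(S(add(SSZ, mul(Z, SSSZ))), add(SSZ, Z))
  →3  S(add(add(SSZ, mul(Z, SSSZ)), add(SSZ, Z)))
  →4  S(add(S(add(SZ, mul(Z, SSSZ))), add(SSZ, Z)))
  →5  S(S(add(add(SZ, mul(Z, SSSZ)), add(SSZ, Z))))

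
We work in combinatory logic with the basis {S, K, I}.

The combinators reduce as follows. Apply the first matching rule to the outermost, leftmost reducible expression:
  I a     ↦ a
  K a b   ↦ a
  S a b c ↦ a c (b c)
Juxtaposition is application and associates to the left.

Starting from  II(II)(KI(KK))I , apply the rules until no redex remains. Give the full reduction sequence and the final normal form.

Answer: normal form = I  (in 6 steps)

Working:
  start: II(II)(KI(KK))I
  [1] I(II)(KI(KK))I
  [2] II(KI(KK))I
  [3] I(KI(KK))I
  [4] KI(KK)I
  [5] II
  [6] I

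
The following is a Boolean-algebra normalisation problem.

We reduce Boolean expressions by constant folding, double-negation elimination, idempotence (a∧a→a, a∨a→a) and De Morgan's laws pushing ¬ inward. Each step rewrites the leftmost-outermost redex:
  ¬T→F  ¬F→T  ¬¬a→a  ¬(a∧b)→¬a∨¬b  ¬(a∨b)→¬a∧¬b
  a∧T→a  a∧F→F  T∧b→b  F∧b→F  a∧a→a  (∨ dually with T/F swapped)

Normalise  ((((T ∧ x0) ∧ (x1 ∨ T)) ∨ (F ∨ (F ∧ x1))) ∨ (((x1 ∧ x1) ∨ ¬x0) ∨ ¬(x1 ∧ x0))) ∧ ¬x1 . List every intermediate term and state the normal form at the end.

  start: ((((T ∧ x0) ∧ (x1 ∨ T)) ∨ (F ∨ (F ∧ x1))) ∨ (((x1 ∧ x1) ∨ ¬x0) ∨ ¬(x1 ∧ x0))) ∧ ¬x1
  [1] (((x0 ∧ (x1 ∨ T)) ∨ (F ∨ (F ∧ x1))) ∨ (((x1 ∧ x1) ∨ ¬x0) ∨ ¬(x1 ∧ x0))) ∧ ¬x1
  [2] (((x0 ∧ T) ∨ (F ∨ (F ∧ x1))) ∨ (((x1 ∧ x1) ∨ ¬x0) ∨ ¬(x1 ∧ x0))) ∧ ¬x1
  [3] ((x0 ∨ (F ∨ (F ∧ x1))) ∨ (((x1 ∧ x1) ∨ ¬x0) ∨ ¬(x1 ∧ x0))) ∧ ¬x1
  [4] ((x0 ∨ (F ∧ x1)) ∨ (((x1 ∧ x1) ∨ ¬x0) ∨ ¬(x1 ∧ x0))) ∧ ¬x1
  [5] ((x0 ∨ F) ∨ (((x1 ∧ x1) ∨ ¬x0) ∨ ¬(x1 ∧ x0))) ∧ ¬x1
  [6] (x0 ∨ (((x1 ∧ x1) ∨ ¬x0) ∨ ¬(x1 ∧ x0))) ∧ ¬x1
  [7] (x0 ∨ ((x1 ∨ ¬x0) ∨ ¬(x1 ∧ x0))) ∧ ¬x1
  [8] (x0 ∨ ((x1 ∨ ¬x0) ∨ (¬x1 ∨ ¬x0))) ∧ ¬x1

Answer: normal form = (x0 ∨ ((x1 ∨ ¬x0) ∨ (¬x1 ∨ ¬x0))) ∧ ¬x1  (in 8 steps)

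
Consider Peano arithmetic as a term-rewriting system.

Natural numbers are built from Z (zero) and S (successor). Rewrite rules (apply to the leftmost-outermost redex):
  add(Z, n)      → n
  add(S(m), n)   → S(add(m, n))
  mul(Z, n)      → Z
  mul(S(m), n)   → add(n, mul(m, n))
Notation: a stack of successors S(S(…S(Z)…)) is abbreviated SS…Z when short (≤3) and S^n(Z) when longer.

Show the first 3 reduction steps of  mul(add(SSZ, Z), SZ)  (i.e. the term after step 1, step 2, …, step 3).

  start: mul(add(SSZ, Z), SZ)
  →1  mul(S(add(SZ, Z)), SZ)
  →2  add(SZ, mul(add(SZ, Z), SZ))
  →3  S(add(Z, mul(add(SZ, Z), SZ)))

Answer: after 3 steps: S(add(Z, mul(add(SZ, Z), SZ)))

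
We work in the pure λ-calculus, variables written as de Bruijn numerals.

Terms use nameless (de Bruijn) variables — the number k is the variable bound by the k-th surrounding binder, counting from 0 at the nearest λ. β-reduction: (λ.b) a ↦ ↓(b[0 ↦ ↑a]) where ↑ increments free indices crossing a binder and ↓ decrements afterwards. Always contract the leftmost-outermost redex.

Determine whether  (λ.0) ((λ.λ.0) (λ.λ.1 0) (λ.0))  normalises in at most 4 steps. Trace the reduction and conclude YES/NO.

  start: (λ.0) ((λ.λ.0) (λ.λ.1 0) (λ.0))
  →1  (λ.λ.0) (λ.λ.1 0) (λ.0)
  →2  (λ.0) (λ.0)
  →3  λ.0

Answer: YES — reaches normal form λ.0 in 3 ≤ 4 steps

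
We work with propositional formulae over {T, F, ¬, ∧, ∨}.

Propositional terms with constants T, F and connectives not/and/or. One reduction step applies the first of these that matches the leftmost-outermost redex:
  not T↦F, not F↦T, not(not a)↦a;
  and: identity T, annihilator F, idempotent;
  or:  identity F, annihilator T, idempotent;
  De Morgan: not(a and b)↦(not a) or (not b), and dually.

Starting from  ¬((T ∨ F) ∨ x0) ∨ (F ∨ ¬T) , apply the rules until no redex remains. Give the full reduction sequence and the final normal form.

  start: ¬((T ∨ F) ∨ x0) ∨ (F ∨ ¬T)
  [1] (¬(T ∨ F) ∧ ¬x0) ∨ (F ∨ ¬T)
  [2] ((¬T ∧ ¬F) ∧ ¬x0) ∨ (F ∨ ¬T)
  [3] ((F ∧ ¬F) ∧ ¬x0) ∨ (F ∨ ¬T)
  [4] (F ∧ ¬x0) ∨ (F ∨ ¬T)
  [5] F ∨ (F ∨ ¬T)
  [6] F ∨ ¬T
  [7] ¬T
  [8] F

Answer: normal form = F  (in 8 steps)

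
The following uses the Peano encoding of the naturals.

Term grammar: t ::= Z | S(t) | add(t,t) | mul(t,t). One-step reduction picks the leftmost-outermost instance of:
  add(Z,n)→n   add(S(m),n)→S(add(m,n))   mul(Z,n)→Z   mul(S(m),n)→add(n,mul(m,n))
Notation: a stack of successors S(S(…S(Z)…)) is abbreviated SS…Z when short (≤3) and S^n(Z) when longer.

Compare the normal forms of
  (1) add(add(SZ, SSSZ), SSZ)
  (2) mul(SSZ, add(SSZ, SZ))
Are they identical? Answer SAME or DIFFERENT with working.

Term A:
  start: add(add(SZ, SSSZ), SSZ)
  [1] add(S(add(Z, SSSZ)), SSZ)
  [2] S(add(add(Z, SSSZ), SSZ))
  [3] S(add(SSSZ, SSZ))
  [4] S(S(add(SSZ, SSZ)))
  [5] S(S(S(add(SZ, SSZ))))
  [6] S(S(S(S(add(Z, SSZ)))))
  [7] S^6(Z)

Term B:
  start: mul(SSZ, add(SSZ, SZ))
  [1] add(add(SSZ, SZ), mul(SZ, add(SSZ, SZ)))
  [2] add(S(add(SZ, SZ)), mul(SZ, add(SSZ, SZ)))
  [3] S(add(add(SZ, SZ), mul(SZ, add(SSZ, SZ))))
  [4] S(add(S(add(Z, SZ)), mul(SZ, add(SSZ, SZ))))
  [5] S(S(add(add(Z, SZ), mul(SZ, add(SSZ, SZ)))))
  [6] S(S(add(SZ, mul(SZ, add(SSZ, SZ)))))
  [7] S(S(S(add(Z, mul(SZ, add(SSZ, SZ))))))
  [8] S(S(S(mul(SZ, add(SSZ, SZ)))))
  [9] S(S(S(add(add(SSZ, SZ), mul(Z, add(SSZ, SZ))))))
  [10] S(S(S(add(S(add(SZ, SZ)), mul(Z, add(SSZ, SZ))))))
  [11] S(S(S(S(add(add(SZ, SZ), mul(Z, add(SSZ, SZ)))))))
  [12] S(S(S(S(add(S(add(Z, SZ)), mul(Z, add(SSZ, SZ)))))))
  [13] S(S(S(S(S(add(add(Z, SZ), mul(Z, add(SSZ, SZ))))))))
  [14] S(S(S(S(S(add(SZ, mul(Z, add(SSZ, SZ))))))))
  [15] S(S(S(S(S(S(add(Z, mul(Z, add(SSZ, SZ)))))))))
  [16] S(S(S(S(S(S(mul(Z, add(SSZ, SZ))))))))
  [17] S^6(Z)

Answer: SAME — A ⇓ S^6(Z), B ⇓ S^6(Z)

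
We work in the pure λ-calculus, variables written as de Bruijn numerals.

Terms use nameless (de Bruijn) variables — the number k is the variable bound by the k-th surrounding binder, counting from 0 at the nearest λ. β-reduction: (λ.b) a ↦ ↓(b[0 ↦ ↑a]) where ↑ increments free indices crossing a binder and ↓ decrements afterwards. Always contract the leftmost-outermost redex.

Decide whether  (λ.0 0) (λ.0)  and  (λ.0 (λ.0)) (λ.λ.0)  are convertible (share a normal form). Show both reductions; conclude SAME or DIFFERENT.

Term A:
  start: (λ.0 0) (λ.0)
  →1  (λ.0) (λ.0)
  →2  λ.0

Term B:
  start: (λ.0 (λ.0)) (λ.λ.0)
  →1  (λ.λ.0) (λ.0)
  →2  λ.0

Answer: SAME — A ⇓ λ.0, B ⇓ λ.0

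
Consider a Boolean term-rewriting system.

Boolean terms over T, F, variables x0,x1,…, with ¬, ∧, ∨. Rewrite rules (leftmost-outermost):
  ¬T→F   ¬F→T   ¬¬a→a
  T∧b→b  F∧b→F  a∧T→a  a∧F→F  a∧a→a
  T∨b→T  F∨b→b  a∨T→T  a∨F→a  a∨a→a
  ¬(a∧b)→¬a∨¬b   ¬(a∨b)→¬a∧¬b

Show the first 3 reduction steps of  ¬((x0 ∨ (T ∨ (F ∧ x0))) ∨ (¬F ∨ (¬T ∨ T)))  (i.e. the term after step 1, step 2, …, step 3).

Answer: after 3 steps: (¬x0 ∧ (¬T ∧ ¬(F ∧ x0))) ∧ ¬(¬F ∨ (¬T ∨ T))

Reduction:
  start: ¬((x0 ∨ (T ∨ (F ∧ x0))) ∨ (¬F ∨ (¬T ∨ T)))
  [1] ¬(x0 ∨ (T ∨ (F ∧ x0))) ∧ ¬(¬F ∨ (¬T ∨ T))
  [2] (¬x0 ∧ ¬(T ∨ (F ∧ x0))) ∧ ¬(¬F ∨ (¬T ∨ T))
  [3] (¬x0 ∧ (¬T ∧ ¬(F ∧ x0))) ∧ ¬(¬F ∨ (¬T ∨ T))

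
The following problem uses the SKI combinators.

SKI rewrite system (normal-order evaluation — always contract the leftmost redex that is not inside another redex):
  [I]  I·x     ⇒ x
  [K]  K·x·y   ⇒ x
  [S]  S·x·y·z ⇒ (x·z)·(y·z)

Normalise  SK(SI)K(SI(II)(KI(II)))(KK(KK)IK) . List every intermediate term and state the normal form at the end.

Answer: normal form = I  (in 10 steps)

Derivation:
  start: SK(SI)K(SI(II)(KI(II)))(KK(KK)IK)
  [1] KK(SIK)(SI(II)(KI(II)))(KK(KK)IK)
  [2] K(SI(II)(KI(II)))(KK(KK)IK)
  [3] SI(II)(KI(II))
  [4] I(KI(II))(II(KI(II)))
  [5] KI(II)(II(KI(II)))
  [6] I(II(KI(II)))
  [7] II(KI(II))
  [8] I(KI(II))
  [9] KI(II)
  [10] I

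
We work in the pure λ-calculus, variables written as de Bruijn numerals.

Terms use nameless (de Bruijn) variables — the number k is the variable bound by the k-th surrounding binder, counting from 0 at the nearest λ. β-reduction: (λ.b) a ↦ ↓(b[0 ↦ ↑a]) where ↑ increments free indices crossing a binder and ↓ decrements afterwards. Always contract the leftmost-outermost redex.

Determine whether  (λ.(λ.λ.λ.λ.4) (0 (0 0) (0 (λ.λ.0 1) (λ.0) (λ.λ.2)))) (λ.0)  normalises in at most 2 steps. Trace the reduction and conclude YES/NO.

Answer: YES — reaches normal form λ.λ.λ.λ.0 in 2 ≤ 2 steps

Working:
  start: (λ.(λ.λ.λ.λ.4) (0 (0 0) (0 (λ.λ.0 1) (λ.0) (λ.λ.2)))) (λ.0)
  [1] (λ.λ.λ.λ.λ.0) ((λ.0) ((λ.0) (λ.0)) ((λ.0) (λ.λ.0 1) (λ.0) (λ.λ.λ.0)))
  [2] λ.λ.λ.λ.0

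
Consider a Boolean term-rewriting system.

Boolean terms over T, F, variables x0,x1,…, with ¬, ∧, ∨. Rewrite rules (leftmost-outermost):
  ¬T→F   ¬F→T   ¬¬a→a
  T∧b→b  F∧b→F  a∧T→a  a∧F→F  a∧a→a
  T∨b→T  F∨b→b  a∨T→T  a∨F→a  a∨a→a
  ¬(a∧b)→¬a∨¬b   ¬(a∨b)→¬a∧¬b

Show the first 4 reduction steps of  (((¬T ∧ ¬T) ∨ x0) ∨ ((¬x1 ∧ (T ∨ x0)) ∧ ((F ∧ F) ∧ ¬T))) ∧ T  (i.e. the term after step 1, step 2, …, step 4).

Answer: after 4 steps: x0 ∨ ((¬x1 ∧ (T ∨ x0)) ∧ ((F ∧ F) ∧ ¬T))

Working:
  start: (((¬T ∧ ¬T) ∨ x0) ∨ ((¬x1 ∧ (T ∨ x0)) ∧ ((F ∧ F) ∧ ¬T))) ∧ T
  →1  ((¬T ∧ ¬T) ∨ x0) ∨ ((¬x1 ∧ (T ∨ x0)) ∧ ((F ∧ F) ∧ ¬T))
  →2  (¬T ∨ x0) ∨ ((¬x1 ∧ (T ∨ x0)) ∧ ((F ∧ F) ∧ ¬T))
  →3  (F ∨ x0) ∨ ((¬x1 ∧ (T ∨ x0)) ∧ ((F ∧ F) ∧ ¬T))
  →4  x0 ∨ ((¬x1 ∧ (T ∨ x0)) ∧ ((F ∧ F) ∧ ¬T))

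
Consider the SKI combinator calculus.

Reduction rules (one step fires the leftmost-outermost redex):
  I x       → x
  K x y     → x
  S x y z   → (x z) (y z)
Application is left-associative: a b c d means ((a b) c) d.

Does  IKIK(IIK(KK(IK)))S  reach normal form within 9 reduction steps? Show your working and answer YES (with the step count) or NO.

  start: IKIK(IIK(KK(IK)))S
  [1] KIK(IIK(KK(IK)))S
  [2] I(IIK(KK(IK)))S
  [3] IIK(KK(IK))S
  [4] IK(KK(IK))S
  [5] K(KK(IK))S
  [6] KK(IK)
  [7] K

Answer: YES — reaches normal form K in 7 ≤ 9 steps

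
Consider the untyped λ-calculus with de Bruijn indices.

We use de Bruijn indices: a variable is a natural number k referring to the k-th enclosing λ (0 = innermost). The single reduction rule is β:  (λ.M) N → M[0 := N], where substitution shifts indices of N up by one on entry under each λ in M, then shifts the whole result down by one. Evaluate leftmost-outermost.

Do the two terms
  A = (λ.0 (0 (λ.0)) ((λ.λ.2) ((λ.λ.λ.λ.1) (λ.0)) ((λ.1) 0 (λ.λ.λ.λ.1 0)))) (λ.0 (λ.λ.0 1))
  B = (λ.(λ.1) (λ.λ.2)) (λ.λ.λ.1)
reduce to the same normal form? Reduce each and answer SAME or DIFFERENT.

Answer: DIFFERENT — A ⇓ λ.0 (λ.λ.0 1), B ⇓ λ.λ.λ.1

Working:
Term A:
  start: (λ.0 (0 (λ.0)) ((λ.λ.2) ((λ.λ.λ.λ.1) (λ.0)) ((λ.1) 0 (λ.λ.λ.λ.1 0)))) (λ.0 (λ.λ.0 1))
  [1] (λ.0 (λ.λ.0 1)) ((λ.0 (λ.λ.0 1)) (λ.0)) ((λ.λ.λ.0 (λ.λ.0 1)) ((λ.λ.λ.λ.1) (λ.0)) ((λ.λ.0 (λ.λ.0 1)) (λ.0 (λ.λ.0 1)) (λ.λ.λ.λ.1 0)))
  [2] (λ.0 (λ.λ.0 1)) (λ.0) (λ.λ.0 1) ((λ.λ.λ.0 (λ.λ.0 1)) ((λ.λ.λ.λ.1) (λ.0)) ((λ.λ.0 (λ.λ.0 1)) (λ.0 (λ.λ.0 1)) (λ.λ.λ.λ.1 0)))
  [3] (λ.0) (λ.λ.0 1) (λ.λ.0 1) ((λ.λ.λ.0 (λ.λ.0 1)) ((λ.λ.λ.λ.1) (λ.0)) ((λ.λ.0 (λ.λ.0 1)) (λ.0 (λ.λ.0 1)) (λ.λ.λ.λ.1 0)))
  [4] (λ.λ.0 1) (λ.λ.0 1) ((λ.λ.λ.0 (λ.λ.0 1)) ((λ.λ.λ.λ.1) (λ.0)) ((λ.λ.0 (λ.λ.0 1)) (λ.0 (λ.λ.0 1)) (λ.λ.λ.λ.1 0)))
  [5] (λ.0 (λ.λ.0 1)) ((λ.λ.λ.0 (λ.λ.0 1)) ((λ.λ.λ.λ.1) (λ.0)) ((λ.λ.0 (λ.λ.0 1)) (λ.0 (λ.λ.0 1)) (λ.λ.λ.λ.1 0)))
  [6] (λ.λ.λ.0 (λ.λ.0 1)) ((λ.λ.λ.λ.1) (λ.0)) ((λ.λ.0 (λ.λ.0 1)) (λ.0 (λ.λ.0 1)) (λ.λ.λ.λ.1 0)) (λ.λ.0 1)
  [7] (λ.λ.0 (λ.λ.0 1)) ((λ.λ.0 (λ.λ.0 1)) (λ.0 (λ.λ.0 1)) (λ.λ.λ.λ.1 0)) (λ.λ.0 1)
  [8] (λ.0 (λ.λ.0 1)) (λ.λ.0 1)
  [9] (λ.λ.0 1) (λ.λ.0 1)
  [10] λ.0 (λ.λ.0 1)

Term B:
  start: (λ.(λ.1) (λ.λ.2)) (λ.λ.λ.1)
  [1] (λ.λ.λ.λ.1) (λ.λ.λ.λ.λ.1)
  [2] λ.λ.λ.1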